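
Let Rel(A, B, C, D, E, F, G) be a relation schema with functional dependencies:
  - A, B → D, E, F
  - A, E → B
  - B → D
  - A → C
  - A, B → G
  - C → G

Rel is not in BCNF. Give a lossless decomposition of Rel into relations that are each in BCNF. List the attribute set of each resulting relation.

{A, B, E, F}; {A, C}; {B, D}; {C, G}

Candidate keys of the original relation: {A, B}, {A, E}.
{A, B, C, D, E, F, G}: {B} determines {B, D} here but is not a superkey — split on B → D, giving {B, D} and {A, B, C, E, F, G}.
{B, D} has no BCNF violation.
{A, B, C, E, F, G}: {A} determines {A, C, G} here but is not a superkey — split on A → C, G, giving {A, C, G} and {A, B, E, F}.
{A, C, G}: {C} determines {C, G} here but is not a superkey — split on C → G, giving {C, G} and {A, C}.
{C, G} has no BCNF violation.
{A, C} has no BCNF violation.
{A, B, E, F} has no BCNF violation.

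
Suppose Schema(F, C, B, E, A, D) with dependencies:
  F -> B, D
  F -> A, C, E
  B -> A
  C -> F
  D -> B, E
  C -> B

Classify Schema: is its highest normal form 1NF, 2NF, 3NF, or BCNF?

2NF

Candidate keys: {C}, {F}. Prime attributes: {C, F}.
For B -> A we have {B}⁺ = {A, B}; {B} is not a superkey, so BCNF fails.
Because {A} is non-prime and the left side of B -> A is not a superkey, the relation is not in 3NF.
Every candidate key is a single attribute, so no partial dependency is possible; 2NF holds.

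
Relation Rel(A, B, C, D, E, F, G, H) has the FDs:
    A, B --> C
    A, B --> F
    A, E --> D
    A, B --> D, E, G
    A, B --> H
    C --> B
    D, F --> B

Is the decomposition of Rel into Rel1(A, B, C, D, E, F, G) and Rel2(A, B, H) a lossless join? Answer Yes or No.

Yes

The shared attributes are {A, B} and {A, B}⁺ = {A, B, C, D, E, F, G, H}.
Since Rel1 ⊆ {A, B, C, D, E, F, G, H}, the intersection is a superkey of Rel1; the decomposition is lossless.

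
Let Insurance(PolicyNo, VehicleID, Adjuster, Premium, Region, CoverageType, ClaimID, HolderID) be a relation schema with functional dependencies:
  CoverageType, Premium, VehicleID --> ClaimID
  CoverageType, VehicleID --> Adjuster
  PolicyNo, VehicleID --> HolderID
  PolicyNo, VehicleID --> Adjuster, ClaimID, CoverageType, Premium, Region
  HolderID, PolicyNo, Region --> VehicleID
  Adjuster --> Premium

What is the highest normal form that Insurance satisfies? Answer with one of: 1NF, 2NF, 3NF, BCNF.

2NF

Candidate keys: {HolderID, PolicyNo, Region}, {PolicyNo, VehicleID}. Prime attributes: {HolderID, PolicyNo, Region, VehicleID}.
CoverageType, Premium, VehicleID --> ClaimID breaks BCNF: {CoverageType, Premium, VehicleID}⁺ = {Adjuster, ClaimID, CoverageType, Premium, VehicleID}, so {CoverageType, Premium, VehicleID} is not a superkey.
CoverageType, Premium, VehicleID --> ClaimID determines the non-prime attribute {ClaimID} from a non-superkey — 3NF is violated.
No proper subset of a key has a non-prime attribute in its closure, so there is no partial dependency; 2NF holds.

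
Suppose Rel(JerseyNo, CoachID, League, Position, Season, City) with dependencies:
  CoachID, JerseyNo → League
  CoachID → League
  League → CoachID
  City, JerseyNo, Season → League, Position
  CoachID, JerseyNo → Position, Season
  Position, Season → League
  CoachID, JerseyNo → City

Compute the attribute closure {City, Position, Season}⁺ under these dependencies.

Start with {City, Position, Season}.
Position, Season → League applies; add {League} → now {City, League, Position, Season}.
League → CoachID applies; add {CoachID} → now {City, CoachID, League, Position, Season}.
No further FD applies.

{City, CoachID, League, Position, Season}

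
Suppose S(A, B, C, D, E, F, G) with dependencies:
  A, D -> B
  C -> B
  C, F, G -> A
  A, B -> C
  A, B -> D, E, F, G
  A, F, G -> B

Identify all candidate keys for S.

{A, B}, {A, C}, {A, D}, {A, F, G}, {C, F, G}

{A, B}⁺ = {A, B, C, D, E, F, G}, which is every attribute, so {A, B} is a candidate key.
{A, C}⁺ = {A, B, C, D, E, F, G}, which is every attribute, so {A, C} is a candidate key.
{A, D}⁺ = {A, B, C, D, E, F, G}, which is every attribute, so {A, D} is a candidate key.
{A, F, G}⁺ = {A, B, C, D, E, F, G}, which is every attribute, so {A, F, G} is a candidate key.
{C, F, G}⁺ = {A, B, C, D, E, F, G}, which is every attribute, so {C, F, G} is a candidate key.
No proper subset of any of these is a key, and no other minimal superkey exists.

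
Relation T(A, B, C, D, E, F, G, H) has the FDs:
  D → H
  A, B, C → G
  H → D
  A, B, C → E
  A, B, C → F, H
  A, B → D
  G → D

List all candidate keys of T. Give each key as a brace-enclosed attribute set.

{A, B, C}

No FD produces {A, B, C}, so they must be in every candidate key.
{A, B, C}⁺ = {A, B, C, D, E, F, G, H}, which is every attribute, so {A, B, C} is a candidate key.
Every other attribute set either contains this one or has a smaller closure.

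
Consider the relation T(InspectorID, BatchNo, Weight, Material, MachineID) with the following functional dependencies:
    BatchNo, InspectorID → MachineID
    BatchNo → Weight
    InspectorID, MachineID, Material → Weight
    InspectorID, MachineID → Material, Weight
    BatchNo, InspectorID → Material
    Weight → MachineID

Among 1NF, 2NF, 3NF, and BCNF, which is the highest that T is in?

Candidate key: {BatchNo, InspectorID}. Prime attributes: {BatchNo, InspectorID}.
For BatchNo → Weight we have {BatchNo}⁺ = {BatchNo, MachineID, Weight}; {BatchNo} is not a superkey, so BCNF fails.
BatchNo → Weight determines the non-prime attribute {Weight} from a non-superkey — 3NF is violated.
{BatchNo} is a proper subset of the key {BatchNo, InspectorID}, and {BatchNo}⁺ contains the non-prime attributes {MachineID, Weight} — a partial dependency, so 2NF is violated.

1NF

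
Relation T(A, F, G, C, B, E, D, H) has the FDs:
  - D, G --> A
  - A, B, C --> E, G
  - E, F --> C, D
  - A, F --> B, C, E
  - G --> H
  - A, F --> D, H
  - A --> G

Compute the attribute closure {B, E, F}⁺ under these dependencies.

{B, C, D, E, F}

Start with {B, E, F}.
E, F --> C, D applies; add {C, D} → now {B, C, D, E, F}.
No further FD applies.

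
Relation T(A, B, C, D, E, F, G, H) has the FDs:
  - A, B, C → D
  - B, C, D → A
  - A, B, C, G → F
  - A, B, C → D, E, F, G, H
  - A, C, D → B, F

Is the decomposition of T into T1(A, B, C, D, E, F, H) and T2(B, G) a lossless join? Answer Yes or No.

No

The shared attributes are {B} and {B}⁺ = {B}.
The closure covers neither T1 nor T2 entirely; the join is not lossless.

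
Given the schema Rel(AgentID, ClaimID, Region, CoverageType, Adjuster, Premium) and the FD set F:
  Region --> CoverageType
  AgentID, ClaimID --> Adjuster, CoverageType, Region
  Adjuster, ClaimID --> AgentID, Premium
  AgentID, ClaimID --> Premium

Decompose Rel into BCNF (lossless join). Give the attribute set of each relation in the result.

Candidate keys of the original relation: {Adjuster, ClaimID}, {AgentID, ClaimID}.
Within {Adjuster, AgentID, ClaimID, CoverageType, Premium, Region}: {Region}⁺ ∩ {Adjuster, AgentID, ClaimID, CoverageType, Premium, Region} = {CoverageType, Region}, not the whole set, so Region --> CoverageType violates BCNF; decompose into {CoverageType, Region} and {Adjuster, AgentID, ClaimID, Premium, Region}.
{CoverageType, Region} is in BCNF.
{Adjuster, AgentID, ClaimID, Premium, Region} is in BCNF.

{Adjuster, AgentID, ClaimID, Premium, Region}; {CoverageType, Region}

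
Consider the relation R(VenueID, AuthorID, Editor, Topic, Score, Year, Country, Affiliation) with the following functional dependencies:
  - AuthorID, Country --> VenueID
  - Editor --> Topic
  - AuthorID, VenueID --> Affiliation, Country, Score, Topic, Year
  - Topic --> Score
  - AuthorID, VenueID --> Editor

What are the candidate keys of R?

{AuthorID} never appears on the right of any FD, so every key must include it.
{AuthorID, Country} is a candidate key since {AuthorID, Country}⁺ = {Affiliation, AuthorID, Country, Editor, Score, Topic, VenueID, Year} covers every attribute.
{AuthorID, VenueID} is a candidate key since {AuthorID, VenueID}⁺ = {Affiliation, AuthorID, Country, Editor, Score, Topic, VenueID, Year} covers every attribute.
No proper subset of any of these is a key, and no other minimal superkey exists.

{AuthorID, Country}, {AuthorID, VenueID}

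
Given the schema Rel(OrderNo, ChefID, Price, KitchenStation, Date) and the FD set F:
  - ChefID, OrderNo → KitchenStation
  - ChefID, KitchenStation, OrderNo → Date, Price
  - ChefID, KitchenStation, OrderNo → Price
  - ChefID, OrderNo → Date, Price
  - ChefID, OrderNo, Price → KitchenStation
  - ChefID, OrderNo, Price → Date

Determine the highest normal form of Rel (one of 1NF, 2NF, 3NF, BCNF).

BCNF

Candidate key: {ChefID, OrderNo}. Prime attributes: {ChefID, OrderNo}.
The left-hand side of every FD is a superkey, so BCNF is satisfied.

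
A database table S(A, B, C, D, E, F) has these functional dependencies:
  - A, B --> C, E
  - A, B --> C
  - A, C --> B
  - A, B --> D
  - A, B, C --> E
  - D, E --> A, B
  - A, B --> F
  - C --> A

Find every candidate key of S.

{C} is a candidate key since {C}⁺ = {A, B, C, D, E, F} covers every attribute.
{A, B} is a candidate key since {A, B}⁺ = {A, B, C, D, E, F} covers every attribute.
{D, E} is a candidate key since {D, E}⁺ = {A, B, C, D, E, F} covers every attribute.
No proper subset of any of these is a key, and no other minimal superkey exists.

{A, B}, {C}, {D, E}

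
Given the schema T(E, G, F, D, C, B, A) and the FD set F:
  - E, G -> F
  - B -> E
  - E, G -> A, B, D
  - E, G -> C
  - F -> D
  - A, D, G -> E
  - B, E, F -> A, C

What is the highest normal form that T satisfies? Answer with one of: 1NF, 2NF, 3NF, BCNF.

2NF

Candidate keys: {A, D, G}, {A, F, G}, {B, G}, {E, G}. Prime attributes: {A, B, D, E, F, G}.
For B -> E we have {B}⁺ = {B, E}; {B} is not a superkey, so BCNF fails.
B, E, F -> A, C determines the non-prime attribute {C} from a non-superkey — 3NF is violated.
No proper subset of a key has a non-prime attribute in its closure, so there is no partial dependency; 2NF holds.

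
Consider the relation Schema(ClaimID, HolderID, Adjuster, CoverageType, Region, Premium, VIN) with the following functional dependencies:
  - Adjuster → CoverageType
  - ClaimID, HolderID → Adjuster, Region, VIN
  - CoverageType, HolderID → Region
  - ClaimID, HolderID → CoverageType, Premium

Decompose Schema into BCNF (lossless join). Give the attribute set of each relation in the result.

{Adjuster, ClaimID, HolderID, Premium, VIN}; {Adjuster, CoverageType}; {Adjuster, HolderID, Region}

Candidate key of the original relation: {ClaimID, HolderID}.
Within {Adjuster, ClaimID, CoverageType, HolderID, Premium, Region, VIN}: {Adjuster}⁺ ∩ {Adjuster, ClaimID, CoverageType, HolderID, Premium, Region, VIN} = {Adjuster, CoverageType}, not the whole set, so Adjuster → CoverageType violates BCNF; decompose into {Adjuster, CoverageType} and {Adjuster, ClaimID, HolderID, Premium, Region, VIN}.
{Adjuster, CoverageType} is in BCNF.
Within {Adjuster, ClaimID, HolderID, Premium, Region, VIN}: {Adjuster, HolderID}⁺ ∩ {Adjuster, ClaimID, HolderID, Premium, Region, VIN} = {Adjuster, HolderID, Region}, not the whole set, so Adjuster, HolderID → Region violates BCNF; decompose into {Adjuster, HolderID, Region} and {Adjuster, ClaimID, HolderID, Premium, VIN}.
{Adjuster, HolderID, Region} is in BCNF.
{Adjuster, ClaimID, HolderID, Premium, VIN} is in BCNF.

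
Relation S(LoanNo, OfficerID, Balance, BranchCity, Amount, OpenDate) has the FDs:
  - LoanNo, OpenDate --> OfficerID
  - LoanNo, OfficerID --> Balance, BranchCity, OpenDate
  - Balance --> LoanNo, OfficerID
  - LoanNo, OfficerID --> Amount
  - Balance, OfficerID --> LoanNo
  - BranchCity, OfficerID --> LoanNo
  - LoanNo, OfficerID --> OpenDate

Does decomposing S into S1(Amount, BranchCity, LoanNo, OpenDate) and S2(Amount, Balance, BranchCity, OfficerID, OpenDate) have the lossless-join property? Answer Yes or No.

No

The shared attributes are {Amount, BranchCity, OpenDate} and {Amount, BranchCity, OpenDate}⁺ = {Amount, BranchCity, OpenDate}.
Neither S1 nor S2 is contained in that closure, so the decomposition is lossy.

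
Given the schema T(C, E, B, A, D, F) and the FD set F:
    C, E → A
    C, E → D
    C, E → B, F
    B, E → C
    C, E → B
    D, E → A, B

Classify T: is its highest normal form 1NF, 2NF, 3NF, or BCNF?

Candidate keys: {B, E}, {C, E}, {D, E}. Prime attributes: {B, C, D, E}.
Each dependency's left side is a superkey — BCNF holds.

BCNF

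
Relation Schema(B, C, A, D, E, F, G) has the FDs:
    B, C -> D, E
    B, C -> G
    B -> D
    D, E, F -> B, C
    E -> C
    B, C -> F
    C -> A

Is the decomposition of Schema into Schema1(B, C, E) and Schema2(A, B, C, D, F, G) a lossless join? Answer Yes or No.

Schema1 ∩ Schema2 = {B, C}; its closure under F is {A, B, C, D, E, F, G}.
Since Schema1 ⊆ {A, B, C, D, E, F, G}, the intersection is a superkey of Schema1; the decomposition is lossless.

Yes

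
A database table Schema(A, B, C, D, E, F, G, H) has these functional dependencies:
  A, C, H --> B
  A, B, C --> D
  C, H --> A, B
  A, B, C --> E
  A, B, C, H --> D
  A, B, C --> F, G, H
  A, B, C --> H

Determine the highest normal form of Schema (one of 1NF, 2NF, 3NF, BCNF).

Candidate keys: {A, B, C}, {C, H}. Prime attributes: {A, B, C, H}.
Each dependency's left side is a superkey — BCNF holds.

BCNF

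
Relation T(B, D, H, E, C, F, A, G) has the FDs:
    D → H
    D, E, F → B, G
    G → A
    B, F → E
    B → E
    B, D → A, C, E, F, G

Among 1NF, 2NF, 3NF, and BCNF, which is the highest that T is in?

1NF

Candidate keys: {B, D}, {D, E, F}. Prime attributes: {B, D, E, F}.
D → H breaks BCNF: {D}⁺ = {D, H}, so {D} is not a superkey.
Because {H} is non-prime and the left side of D → H is not a superkey, the relation is not in 3NF.
Since {D} ⊂ {B, D} and {D}⁺ ⊇ {H} with {H} non-prime, there is a partial dependency; 2NF fails.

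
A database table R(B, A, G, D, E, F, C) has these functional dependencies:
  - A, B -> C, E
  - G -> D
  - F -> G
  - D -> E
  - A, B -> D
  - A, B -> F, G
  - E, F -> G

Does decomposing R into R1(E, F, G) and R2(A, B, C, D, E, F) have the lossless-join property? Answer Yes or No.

Yes

R1 ∩ R2 = {E, F}; its closure under F is {D, E, F, G}.
This includes all of R1, so the common attributes are a superkey of R1 — the join is lossless.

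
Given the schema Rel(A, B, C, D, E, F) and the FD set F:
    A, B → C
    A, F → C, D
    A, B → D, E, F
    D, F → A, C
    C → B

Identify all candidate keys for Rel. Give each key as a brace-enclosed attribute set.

{A, B}, {A, C}, {A, F}, {D, F}

Closure of {A, B} is {A, B, C, D, E, F}, the whole schema; {A, B} is a candidate key.
Closure of {A, C} is {A, B, C, D, E, F}, the whole schema; {A, C} is a candidate key.
Closure of {A, F} is {A, B, C, D, E, F}, the whole schema; {A, F} is a candidate key.
Closure of {D, F} is {A, B, C, D, E, F}, the whole schema; {D, F} is a candidate key.
Any other superkey properly contains one of these, so there are no further candidate keys.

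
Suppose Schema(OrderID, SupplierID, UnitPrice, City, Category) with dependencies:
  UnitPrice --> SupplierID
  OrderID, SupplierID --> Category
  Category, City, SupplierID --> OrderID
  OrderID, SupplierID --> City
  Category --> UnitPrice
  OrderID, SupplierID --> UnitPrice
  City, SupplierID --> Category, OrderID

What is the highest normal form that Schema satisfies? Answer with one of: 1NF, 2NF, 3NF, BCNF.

3NF

Candidate keys: {Category, City}, {Category, OrderID}, {City, SupplierID}, {City, UnitPrice}, {OrderID, SupplierID}, {OrderID, UnitPrice}. Prime attributes: {Category, City, OrderID, SupplierID, UnitPrice}.
UnitPrice --> SupplierID breaks BCNF: {UnitPrice}⁺ = {SupplierID, UnitPrice}, so {UnitPrice} is not a superkey.
Since {SupplierID} ⊆ prime attributes and every other non-superkey FD also has a prime right side, the schema is in 3NF.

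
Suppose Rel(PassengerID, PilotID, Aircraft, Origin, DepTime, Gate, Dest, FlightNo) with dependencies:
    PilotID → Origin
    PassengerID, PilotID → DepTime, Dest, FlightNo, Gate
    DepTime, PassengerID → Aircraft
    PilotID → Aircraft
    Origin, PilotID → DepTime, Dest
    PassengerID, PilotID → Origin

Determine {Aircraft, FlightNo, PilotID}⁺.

{Aircraft, DepTime, Dest, FlightNo, Origin, PilotID}

Start with {Aircraft, FlightNo, PilotID}.
PilotID → Origin applies; add {Origin} → now {Aircraft, FlightNo, Origin, PilotID}.
Origin, PilotID → DepTime, Dest applies; add {DepTime, Dest} → now {Aircraft, DepTime, Dest, FlightNo, Origin, PilotID}.
No further FD applies.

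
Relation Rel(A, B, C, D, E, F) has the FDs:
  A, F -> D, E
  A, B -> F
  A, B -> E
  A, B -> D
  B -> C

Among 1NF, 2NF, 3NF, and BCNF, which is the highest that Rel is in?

1NF

Candidate key: {A, B}. Prime attributes: {A, B}.
For A, F -> D, E we have {A, F}⁺ = {A, D, E, F}; {A, F} is not a superkey, so BCNF fails.
A, F -> D, E determines the non-prime attributes {D, E} from a non-superkey — 3NF is violated.
{B} is a proper subset of the key {A, B}, and {B}⁺ contains the non-prime attribute {C} — a partial dependency, so 2NF is violated.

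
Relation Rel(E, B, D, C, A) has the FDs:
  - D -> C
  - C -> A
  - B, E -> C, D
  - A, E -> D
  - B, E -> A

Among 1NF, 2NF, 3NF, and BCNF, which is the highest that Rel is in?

2NF

Candidate key: {B, E}. Prime attributes: {B, E}.
D -> C: {D}⁺ = {A, C, D}, which is not all of the attributes, so the left side is not a superkey — BCNF is violated.
D -> C has non-prime {C} on the right and a non-superkey on the left, so 3NF fails.
No proper subset of a key has a non-prime attribute in its closure, so there is no partial dependency; 2NF holds.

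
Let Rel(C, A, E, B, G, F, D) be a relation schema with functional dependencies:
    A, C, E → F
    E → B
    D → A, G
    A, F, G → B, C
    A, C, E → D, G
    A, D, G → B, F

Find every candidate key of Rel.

{A, C, E}, {A, E, F, G}, {D, E}

No FD produces {E}, so it must be in every candidate key.
Closure of {D, E} is {A, B, C, D, E, F, G}, the whole schema; {D, E} is a candidate key.
Closure of {A, C, E} is {A, B, C, D, E, F, G}, the whole schema; {A, C, E} is a candidate key.
Closure of {A, E, F, G} is {A, B, C, D, E, F, G}, the whole schema; {A, E, F, G} is a candidate key.
Any other superkey properly contains one of these, so there are no further candidate keys.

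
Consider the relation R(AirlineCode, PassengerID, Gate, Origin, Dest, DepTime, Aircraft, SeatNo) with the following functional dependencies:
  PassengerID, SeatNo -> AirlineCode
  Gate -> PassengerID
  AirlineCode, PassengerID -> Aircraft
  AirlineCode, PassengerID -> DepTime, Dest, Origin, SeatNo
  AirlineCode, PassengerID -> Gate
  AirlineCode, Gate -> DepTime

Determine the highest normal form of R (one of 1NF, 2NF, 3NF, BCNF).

3NF

Candidate keys: {AirlineCode, Gate}, {AirlineCode, PassengerID}, {Gate, SeatNo}, {PassengerID, SeatNo}. Prime attributes: {AirlineCode, Gate, PassengerID, SeatNo}.
For Gate -> PassengerID we have {Gate}⁺ = {Gate, PassengerID}; {Gate} is not a superkey, so BCNF fails.
But every attribute on its right side ({PassengerID}) is prime, and the same holds for every other non-superkey FD, so 3NF still holds.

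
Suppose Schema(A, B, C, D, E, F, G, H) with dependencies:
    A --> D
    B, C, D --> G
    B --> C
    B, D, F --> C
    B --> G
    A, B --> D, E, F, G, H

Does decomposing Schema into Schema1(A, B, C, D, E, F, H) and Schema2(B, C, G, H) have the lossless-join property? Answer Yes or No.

Schema1 ∩ Schema2 = {B, C, H}; its closure under F is {B, C, G, H}.
This includes all of Schema2, so the common attributes are a superkey of Schema2 — the join is lossless.

Yes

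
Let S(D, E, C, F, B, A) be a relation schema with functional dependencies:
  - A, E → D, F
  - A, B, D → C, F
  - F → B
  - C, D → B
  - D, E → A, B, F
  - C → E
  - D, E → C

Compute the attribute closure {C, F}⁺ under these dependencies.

Start with {C, F}.
F → B applies; add {B} → now {B, C, F}.
C → E applies; add {E} → now {B, C, E, F}.
No further FD applies.

{B, C, E, F}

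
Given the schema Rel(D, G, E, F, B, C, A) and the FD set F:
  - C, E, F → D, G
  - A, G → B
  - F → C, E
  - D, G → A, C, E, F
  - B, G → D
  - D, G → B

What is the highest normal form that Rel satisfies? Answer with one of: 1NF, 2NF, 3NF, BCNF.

Candidate keys: {A, G}, {B, G}, {D, G}, {F}. Prime attributes: {A, B, D, F, G}.
Each dependency's left side is a superkey — BCNF holds.

BCNF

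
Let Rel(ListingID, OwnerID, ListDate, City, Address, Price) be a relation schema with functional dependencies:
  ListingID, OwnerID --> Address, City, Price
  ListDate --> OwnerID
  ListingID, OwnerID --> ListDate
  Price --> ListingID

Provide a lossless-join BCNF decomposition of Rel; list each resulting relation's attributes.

{Address, City, ListDate, Price}; {ListDate, OwnerID}; {ListingID, Price}

Candidate keys of the original relation: {ListDate, ListingID}, {ListDate, Price}, {ListingID, OwnerID}, {OwnerID, Price}.
In {Address, City, ListDate, ListingID, OwnerID, Price}, {ListDate} is not a superkey ({ListDate}⁺ restricted to this set is {ListDate, OwnerID}), so split on ListDate --> OwnerID into {ListDate, OwnerID} and {Address, City, ListDate, ListingID, Price}.
{ListDate, OwnerID} is in BCNF.
In {Address, City, ListDate, ListingID, Price}, {Price} is not a superkey ({Price}⁺ restricted to this set is {ListingID, Price}), so split on Price --> ListingID into {ListingID, Price} and {Address, City, ListDate, Price}.
{ListingID, Price} is in BCNF.
{Address, City, ListDate, Price} is in BCNF.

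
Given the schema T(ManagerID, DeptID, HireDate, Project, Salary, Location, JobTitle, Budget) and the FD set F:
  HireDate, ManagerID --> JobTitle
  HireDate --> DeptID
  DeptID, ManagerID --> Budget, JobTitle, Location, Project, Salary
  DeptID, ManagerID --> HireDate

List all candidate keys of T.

{ManagerID} never appears on the right of any FD, so every key must include it.
{DeptID, ManagerID}⁺ = {Budget, DeptID, HireDate, JobTitle, Location, ManagerID, Project, Salary}, which is every attribute, so {DeptID, ManagerID} is a candidate key.
{HireDate, ManagerID}⁺ = {Budget, DeptID, HireDate, JobTitle, Location, ManagerID, Project, Salary}, which is every attribute, so {HireDate, ManagerID} is a candidate key.
No proper subset of any of these is a key, and no other minimal superkey exists.

{DeptID, ManagerID}, {HireDate, ManagerID}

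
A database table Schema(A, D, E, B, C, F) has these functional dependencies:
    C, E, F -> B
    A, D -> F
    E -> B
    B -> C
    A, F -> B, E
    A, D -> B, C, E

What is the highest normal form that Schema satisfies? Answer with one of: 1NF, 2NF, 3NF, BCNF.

Candidate key: {A, D}. Prime attributes: {A, D}.
C, E, F -> B breaks BCNF: {C, E, F}⁺ = {B, C, E, F}, so {C, E, F} is not a superkey.
C, E, F -> B determines the non-prime attribute {B} from a non-superkey — 3NF is violated.
No non-prime attribute depends on a proper subset of any candidate key, so 2NF holds.

2NF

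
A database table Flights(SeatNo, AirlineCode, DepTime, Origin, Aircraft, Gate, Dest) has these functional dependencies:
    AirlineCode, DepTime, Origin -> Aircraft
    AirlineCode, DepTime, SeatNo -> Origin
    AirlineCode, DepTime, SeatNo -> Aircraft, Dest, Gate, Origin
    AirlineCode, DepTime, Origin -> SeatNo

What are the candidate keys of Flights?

No FD produces {AirlineCode, DepTime}, so they must be in every candidate key.
{AirlineCode, DepTime, Origin}⁺ = {Aircraft, AirlineCode, DepTime, Dest, Gate, Origin, SeatNo} — all of the relation — so {AirlineCode, DepTime, Origin} is a candidate key.
{AirlineCode, DepTime, SeatNo}⁺ = {Aircraft, AirlineCode, DepTime, Dest, Gate, Origin, SeatNo} — all of the relation — so {AirlineCode, DepTime, SeatNo} is a candidate key.
These are minimal and exhaustive — every other superkey contains one of them.

{AirlineCode, DepTime, Origin}, {AirlineCode, DepTime, SeatNo}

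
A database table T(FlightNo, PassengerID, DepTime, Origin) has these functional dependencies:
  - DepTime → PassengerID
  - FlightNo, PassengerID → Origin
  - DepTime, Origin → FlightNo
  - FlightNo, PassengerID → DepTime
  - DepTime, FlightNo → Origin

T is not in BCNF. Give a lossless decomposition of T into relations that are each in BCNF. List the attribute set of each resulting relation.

Candidate keys of the original relation: {DepTime, FlightNo}, {DepTime, Origin}, {FlightNo, PassengerID}.
{DepTime, FlightNo, Origin, PassengerID}: {DepTime} determines {DepTime, PassengerID} here but is not a superkey — split on DepTime → PassengerID, giving {DepTime, PassengerID} and {DepTime, FlightNo, Origin}.
{DepTime, PassengerID} has no BCNF violation.
{DepTime, FlightNo, Origin} has no BCNF violation.

{DepTime, FlightNo, Origin}; {DepTime, PassengerID}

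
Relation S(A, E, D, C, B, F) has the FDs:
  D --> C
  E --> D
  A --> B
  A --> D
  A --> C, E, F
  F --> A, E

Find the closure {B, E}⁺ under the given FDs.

{B, C, D, E}

Start with {B, E}.
E --> D applies; add {D} → now {B, D, E}.
D --> C applies; add {C} → now {B, C, D, E}.
No further FD applies.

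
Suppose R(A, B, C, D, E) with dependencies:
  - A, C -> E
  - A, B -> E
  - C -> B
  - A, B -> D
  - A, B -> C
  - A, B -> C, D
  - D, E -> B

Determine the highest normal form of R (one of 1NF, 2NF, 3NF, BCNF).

3NF

Candidate keys: {A, B}, {A, C}, {A, D, E}. Prime attributes: {A, B, C, D, E}.
For C -> B we have {C}⁺ = {B, C}; {C} is not a superkey, so BCNF fails.
Its right-hand attributes {B} are all prime, as are those of every other non-superkey FD — the relation is in 3NF.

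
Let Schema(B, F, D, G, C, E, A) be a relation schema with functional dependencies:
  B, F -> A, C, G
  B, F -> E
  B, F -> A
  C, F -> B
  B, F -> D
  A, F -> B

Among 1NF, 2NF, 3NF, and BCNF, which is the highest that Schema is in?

Candidate keys: {A, F}, {B, F}, {C, F}. Prime attributes: {A, B, C, F}.
Each dependency's left side is a superkey — BCNF holds.

BCNF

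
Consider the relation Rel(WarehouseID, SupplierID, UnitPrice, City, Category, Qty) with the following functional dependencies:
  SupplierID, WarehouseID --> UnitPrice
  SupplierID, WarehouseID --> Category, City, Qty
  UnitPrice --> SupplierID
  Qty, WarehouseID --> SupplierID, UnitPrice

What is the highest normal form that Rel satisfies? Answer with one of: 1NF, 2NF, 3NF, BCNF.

Candidate keys: {Qty, WarehouseID}, {SupplierID, WarehouseID}, {UnitPrice, WarehouseID}. Prime attributes: {Qty, SupplierID, UnitPrice, WarehouseID}.
For UnitPrice --> SupplierID we have {UnitPrice}⁺ = {SupplierID, UnitPrice}; {UnitPrice} is not a superkey, so BCNF fails.
But every attribute on its right side ({SupplierID}) is prime, and the same holds for every other non-superkey FD, so 3NF still holds.

3NF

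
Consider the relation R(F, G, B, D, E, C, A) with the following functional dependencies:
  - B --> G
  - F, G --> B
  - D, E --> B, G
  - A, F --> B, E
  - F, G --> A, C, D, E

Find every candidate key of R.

{A, F}, {B, F}, {D, E, F}, {F, G}

Attributes never on any right-hand side: {F} — every candidate key must contain it.
{A, F}⁺ = {A, B, C, D, E, F, G} — all of the relation — so {A, F} is a candidate key.
{B, F}⁺ = {A, B, C, D, E, F, G} — all of the relation — so {B, F} is a candidate key.
{F, G}⁺ = {A, B, C, D, E, F, G} — all of the relation — so {F, G} is a candidate key.
{D, E, F}⁺ = {A, B, C, D, E, F, G} — all of the relation — so {D, E, F} is a candidate key.
Any other superkey properly contains one of these, so there are no further candidate keys.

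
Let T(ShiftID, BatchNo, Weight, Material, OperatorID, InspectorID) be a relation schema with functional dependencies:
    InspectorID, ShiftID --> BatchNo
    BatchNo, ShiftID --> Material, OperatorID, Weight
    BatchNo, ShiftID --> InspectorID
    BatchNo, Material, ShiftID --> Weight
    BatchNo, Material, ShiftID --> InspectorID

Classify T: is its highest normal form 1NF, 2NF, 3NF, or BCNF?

BCNF

Candidate keys: {BatchNo, ShiftID}, {InspectorID, ShiftID}. Prime attributes: {BatchNo, InspectorID, ShiftID}.
Every FD has a superkey on the left, so the relation is in BCNF.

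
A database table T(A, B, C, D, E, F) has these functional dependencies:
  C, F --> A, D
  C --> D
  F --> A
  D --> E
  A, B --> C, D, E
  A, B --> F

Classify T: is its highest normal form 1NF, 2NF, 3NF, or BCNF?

2NF

Candidate keys: {A, B}, {B, F}. Prime attributes: {A, B, F}.
For C, F --> A, D we have {C, F}⁺ = {A, C, D, E, F}; {C, F} is not a superkey, so BCNF fails.
Because {D} is non-prime and the left side of C, F --> A, D is not a superkey, the relation is not in 3NF.
No proper subset of a key has a non-prime attribute in its closure, so there is no partial dependency; 2NF holds.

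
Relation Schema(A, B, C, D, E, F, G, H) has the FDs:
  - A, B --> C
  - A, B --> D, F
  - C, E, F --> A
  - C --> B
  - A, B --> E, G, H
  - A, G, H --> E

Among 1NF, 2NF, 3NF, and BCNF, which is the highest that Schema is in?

Candidate keys: {A, B}, {A, C}, {C, E, F}. Prime attributes: {A, B, C, E, F}.
C --> B breaks BCNF: {C}⁺ = {B, C}, so {C} is not a superkey.
Its right-hand attributes {B} are all prime, as are those of every other non-superkey FD — the relation is in 3NF.

3NF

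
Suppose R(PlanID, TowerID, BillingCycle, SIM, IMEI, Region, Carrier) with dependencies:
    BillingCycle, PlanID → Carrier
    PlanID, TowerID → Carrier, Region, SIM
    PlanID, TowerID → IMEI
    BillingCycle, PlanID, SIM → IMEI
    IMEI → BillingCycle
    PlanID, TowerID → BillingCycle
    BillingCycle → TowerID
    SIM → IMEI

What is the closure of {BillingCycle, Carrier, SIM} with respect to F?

Start with {BillingCycle, Carrier, SIM}.
BillingCycle → TowerID applies; add {TowerID} → now {BillingCycle, Carrier, SIM, TowerID}.
SIM → IMEI applies; add {IMEI} → now {BillingCycle, Carrier, IMEI, SIM, TowerID}.
No further FD applies.

{BillingCycle, Carrier, IMEI, SIM, TowerID}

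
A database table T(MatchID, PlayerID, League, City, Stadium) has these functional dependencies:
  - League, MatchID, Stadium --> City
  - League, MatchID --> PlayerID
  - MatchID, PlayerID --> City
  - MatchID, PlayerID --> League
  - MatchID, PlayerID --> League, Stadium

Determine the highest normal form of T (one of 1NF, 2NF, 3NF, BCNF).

BCNF

Candidate keys: {League, MatchID}, {MatchID, PlayerID}. Prime attributes: {League, MatchID, PlayerID}.
The left-hand side of every FD is a superkey, so BCNF is satisfied.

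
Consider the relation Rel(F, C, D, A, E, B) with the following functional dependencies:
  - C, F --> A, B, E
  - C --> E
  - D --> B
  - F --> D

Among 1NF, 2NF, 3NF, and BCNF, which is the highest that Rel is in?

1NF

Candidate key: {C, F}. Prime attributes: {C, F}.
For C --> E we have {C}⁺ = {C, E}; {C} is not a superkey, so BCNF fails.
C --> E has non-prime {E} on the right and a non-superkey on the left, so 3NF fails.
Since {C} ⊂ {C, F} and {C}⁺ ⊇ {E} with {E} non-prime, there is a partial dependency; 2NF fails.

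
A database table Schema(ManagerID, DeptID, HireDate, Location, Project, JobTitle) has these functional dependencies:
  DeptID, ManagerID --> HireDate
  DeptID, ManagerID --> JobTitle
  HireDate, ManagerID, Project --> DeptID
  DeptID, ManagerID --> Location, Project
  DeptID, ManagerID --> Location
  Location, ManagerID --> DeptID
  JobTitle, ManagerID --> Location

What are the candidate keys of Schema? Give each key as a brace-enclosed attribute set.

{DeptID, ManagerID}, {HireDate, ManagerID, Project}, {JobTitle, ManagerID}, {Location, ManagerID}

Attributes never on any right-hand side: {ManagerID} — every candidate key must contain it.
Closure of {DeptID, ManagerID} is {DeptID, HireDate, JobTitle, Location, ManagerID, Project}, the whole schema; {DeptID, ManagerID} is a candidate key.
Closure of {JobTitle, ManagerID} is {DeptID, HireDate, JobTitle, Location, ManagerID, Project}, the whole schema; {JobTitle, ManagerID} is a candidate key.
Closure of {Location, ManagerID} is {DeptID, HireDate, JobTitle, Location, ManagerID, Project}, the whole schema; {Location, ManagerID} is a candidate key.
Closure of {HireDate, ManagerID, Project} is {DeptID, HireDate, JobTitle, Location, ManagerID, Project}, the whole schema; {HireDate, ManagerID, Project} is a candidate key.
Any other superkey properly contains one of these, so there are no further candidate keys.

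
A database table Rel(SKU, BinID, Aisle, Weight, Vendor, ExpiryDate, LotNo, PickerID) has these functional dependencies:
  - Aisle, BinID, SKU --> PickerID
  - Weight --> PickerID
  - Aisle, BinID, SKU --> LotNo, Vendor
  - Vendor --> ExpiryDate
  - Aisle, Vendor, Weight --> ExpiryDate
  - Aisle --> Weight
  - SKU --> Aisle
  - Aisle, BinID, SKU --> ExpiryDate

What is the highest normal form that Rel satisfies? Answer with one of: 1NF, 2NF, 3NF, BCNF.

1NF

Candidate key: {BinID, SKU}. Prime attributes: {BinID, SKU}.
For Weight --> PickerID we have {Weight}⁺ = {PickerID, Weight}; {Weight} is not a superkey, so BCNF fails.
Because {PickerID} is non-prime and the left side of Weight --> PickerID is not a superkey, the relation is not in 3NF.
Since {SKU} ⊂ {BinID, SKU} and {SKU}⁺ ⊇ {Aisle, PickerID, Weight} with {Aisle, PickerID, Weight} non-prime, there is a partial dependency; 2NF fails.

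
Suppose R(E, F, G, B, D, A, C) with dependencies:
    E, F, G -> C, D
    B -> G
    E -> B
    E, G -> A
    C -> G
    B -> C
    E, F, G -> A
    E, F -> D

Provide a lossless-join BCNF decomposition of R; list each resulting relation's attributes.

{A, B, E}; {B, C}; {C, G}; {D, E, F}

Candidate key of the original relation: {E, F}.
In {A, B, C, D, E, F, G}, {B} is not a superkey ({B}⁺ restricted to this set is {B, C, G}), so split on B -> C, G into {B, C, G} and {A, B, D, E, F}.
In {B, C, G}, {C} is not a superkey ({C}⁺ restricted to this set is {C, G}), so split on C -> G into {C, G} and {B, C}.
{C, G} has no BCNF violation.
{B, C} has no BCNF violation.
In {A, B, D, E, F}, {E} is not a superkey ({E}⁺ restricted to this set is {A, B, E}), so split on E -> A, B into {A, B, E} and {D, E, F}.
{A, B, E} has no BCNF violation.
{D, E, F} has no BCNF violation.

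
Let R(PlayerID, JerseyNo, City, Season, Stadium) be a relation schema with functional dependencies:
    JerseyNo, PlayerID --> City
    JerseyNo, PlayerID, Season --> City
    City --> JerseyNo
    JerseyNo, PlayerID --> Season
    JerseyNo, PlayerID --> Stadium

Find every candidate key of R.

{City, PlayerID}, {JerseyNo, PlayerID}

No FD produces {PlayerID}, so it must be in every candidate key.
Closure of {City, PlayerID} is {City, JerseyNo, PlayerID, Season, Stadium}, the whole schema; {City, PlayerID} is a candidate key.
Closure of {JerseyNo, PlayerID} is {City, JerseyNo, PlayerID, Season, Stadium}, the whole schema; {JerseyNo, PlayerID} is a candidate key.
Any other superkey properly contains one of these, so there are no further candidate keys.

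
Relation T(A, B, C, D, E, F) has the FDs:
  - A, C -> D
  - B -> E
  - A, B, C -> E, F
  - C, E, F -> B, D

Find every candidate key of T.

{A, B, C}, {A, C, E, F}

{A, C} never appear on the right of any FD, so every key must include all of them.
{A, B, C}⁺ = {A, B, C, D, E, F}, which is every attribute, so {A, B, C} is a candidate key.
{A, C, E, F}⁺ = {A, B, C, D, E, F}, which is every attribute, so {A, C, E, F} is a candidate key.
No proper subset of any of these is a key, and no other minimal superkey exists.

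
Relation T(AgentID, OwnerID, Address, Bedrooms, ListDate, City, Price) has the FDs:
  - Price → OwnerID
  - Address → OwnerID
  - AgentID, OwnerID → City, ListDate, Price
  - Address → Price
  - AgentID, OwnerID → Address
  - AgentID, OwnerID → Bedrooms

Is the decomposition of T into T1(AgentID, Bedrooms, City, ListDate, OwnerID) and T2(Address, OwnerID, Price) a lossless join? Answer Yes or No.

No

Common attributes: {OwnerID}; their closure is {OwnerID}.
The closure covers neither T1 nor T2 entirely; the join is not lossless.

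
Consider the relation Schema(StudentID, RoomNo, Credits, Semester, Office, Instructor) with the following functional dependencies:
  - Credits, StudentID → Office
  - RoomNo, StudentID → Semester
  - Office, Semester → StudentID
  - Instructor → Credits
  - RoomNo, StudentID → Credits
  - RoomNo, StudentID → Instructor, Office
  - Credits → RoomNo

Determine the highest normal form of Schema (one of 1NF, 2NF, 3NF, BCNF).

Candidate keys: {Credits, Office, Semester}, {Credits, StudentID}, {Instructor, Office, Semester}, {Instructor, StudentID}, {Office, RoomNo, Semester}, {RoomNo, StudentID}. Prime attributes: {Credits, Instructor, Office, RoomNo, Semester, StudentID}.
Office, Semester → StudentID breaks BCNF: {Office, Semester}⁺ = {Office, Semester, StudentID}, so {Office, Semester} is not a superkey.
Its right-hand attributes {StudentID} are all prime, as are those of every other non-superkey FD — the relation is in 3NF.

3NF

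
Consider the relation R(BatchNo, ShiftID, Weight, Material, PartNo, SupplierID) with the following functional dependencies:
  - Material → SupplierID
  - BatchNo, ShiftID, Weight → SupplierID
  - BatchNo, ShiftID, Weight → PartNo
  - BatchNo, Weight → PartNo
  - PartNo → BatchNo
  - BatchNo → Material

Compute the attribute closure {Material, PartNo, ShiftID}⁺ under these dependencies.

Start with {Material, PartNo, ShiftID}.
Material → SupplierID applies; add {SupplierID} → now {Material, PartNo, ShiftID, SupplierID}.
PartNo → BatchNo applies; add {BatchNo} → now {BatchNo, Material, PartNo, ShiftID, SupplierID}.
No further FD applies.

{BatchNo, Material, PartNo, ShiftID, SupplierID}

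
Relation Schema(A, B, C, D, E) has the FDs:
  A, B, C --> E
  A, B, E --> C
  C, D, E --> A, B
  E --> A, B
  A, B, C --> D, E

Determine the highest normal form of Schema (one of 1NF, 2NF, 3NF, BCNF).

BCNF

Candidate keys: {A, B, C}, {E}. Prime attributes: {A, B, C, E}.
The left-hand side of every FD is a superkey, so BCNF is satisfied.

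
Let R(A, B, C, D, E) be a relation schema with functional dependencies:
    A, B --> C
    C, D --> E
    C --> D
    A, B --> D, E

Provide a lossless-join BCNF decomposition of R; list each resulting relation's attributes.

{A, B, C}; {C, D, E}

Candidate key of the original relation: {A, B}.
Within {A, B, C, D, E}: {C, D}⁺ ∩ {A, B, C, D, E} = {C, D, E}, not the whole set, so C, D --> E violates BCNF; decompose into {C, D, E} and {A, B, C, D}.
{C, D, E}: every determinant is a superkey — BCNF.
Within {A, B, C, D}: {C}⁺ ∩ {A, B, C, D} = {C, D}, not the whole set, so C --> D violates BCNF; decompose into {C, D} and {A, B, C}.
{C, D}: every determinant is a superkey — BCNF.
{A, B, C}: every determinant is a superkey — BCNF.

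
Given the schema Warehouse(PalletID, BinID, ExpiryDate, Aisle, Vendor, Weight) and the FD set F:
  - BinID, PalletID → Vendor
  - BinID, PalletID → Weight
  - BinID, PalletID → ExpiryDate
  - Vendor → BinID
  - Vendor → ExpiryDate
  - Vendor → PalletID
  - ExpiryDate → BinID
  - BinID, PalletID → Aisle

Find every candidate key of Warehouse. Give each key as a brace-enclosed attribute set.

{BinID, PalletID}, {ExpiryDate, PalletID}, {Vendor}

Closure of {Vendor} is {Aisle, BinID, ExpiryDate, PalletID, Vendor, Weight}, the whole schema; {Vendor} is a candidate key.
Closure of {BinID, PalletID} is {Aisle, BinID, ExpiryDate, PalletID, Vendor, Weight}, the whole schema; {BinID, PalletID} is a candidate key.
Closure of {ExpiryDate, PalletID} is {Aisle, BinID, ExpiryDate, PalletID, Vendor, Weight}, the whole schema; {ExpiryDate, PalletID} is a candidate key.
Any other superkey properly contains one of these, so there are no further candidate keys.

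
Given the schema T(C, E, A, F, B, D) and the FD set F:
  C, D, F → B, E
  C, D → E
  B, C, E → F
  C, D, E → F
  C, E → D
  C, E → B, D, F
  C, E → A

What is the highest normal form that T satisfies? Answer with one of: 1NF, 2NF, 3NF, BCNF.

BCNF

Candidate keys: {C, D}, {C, E}. Prime attributes: {C, D, E}.
Every FD has a superkey on the left, so the relation is in BCNF.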